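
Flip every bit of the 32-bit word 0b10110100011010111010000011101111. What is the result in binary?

Invert each bit: 10110100011010111010000011101111 → 01001011100101000101111100010000.

0b01001011100101000101111100010000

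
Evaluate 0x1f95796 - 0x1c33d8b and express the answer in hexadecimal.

0x361a0b

Subtract column by column in base 16:
  6-b → b (borrow)
  9-8-1 → 0
  7-d → a (borrow)
  5-3-1 → 1
  9-3 → 6
  f-c → 3
  1-1 → 0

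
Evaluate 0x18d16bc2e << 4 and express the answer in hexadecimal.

Shifting left by 4 bits = 1 hex digit: append 1 zero.

0x18d16bc2e0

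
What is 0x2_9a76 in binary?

Expand each hex digit to 4 bits: 2=0010 9=1001 a=1010 7=0111 6=0110.

0b101001101001110110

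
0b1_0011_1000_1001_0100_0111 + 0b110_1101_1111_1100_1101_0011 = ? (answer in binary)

Add column by column in base 2, right to left:
  1+1 = 0 carry 1
  1+1+1 = 1 carry 1
  1+0+1 = 0 carry 1
  0+0+1 = 1
  0+1 = 1
  0+0 = 0
  1+1 = 0 carry 1
  0+1+1 = 0 carry 1
  1+0+1 = 0 carry 1
  0+0+1 = 1
  0+1 = 1
  1+1 = 0 carry 1
  0+1+1 = 0 carry 1
  0+1+1 = 0 carry 1
  0+1+1 = 0 carry 1
  1+1+1 = 1 carry 1
  1+1+1 = 1 carry 1
  1+0+1 = 0 carry 1
  0+1+1 = 0 carry 1
  0+1+1 = 0 carry 1
  1+0+1 = 0 carry 1
  0+1+1 = 0 carry 1
  0+1+1 = 0 carry 1
  final carry 1

0b100000011000011000011010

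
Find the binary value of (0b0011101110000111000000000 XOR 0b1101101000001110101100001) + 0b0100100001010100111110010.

0b10010100111011110101010011

First 0b0011101110000111000000000 XOR 0b1101101000001110101100001 = 0b1110000110001001101100001.
Add column by column in base 2, right to left:
  1+0 = 1
  0+1 = 1
  0+0 = 0
  0+0 = 0
  0+1 = 1
  1+1 = 0 carry 1
  1+1+1 = 1 carry 1
  0+1+1 = 0 carry 1
  1+1+1 = 1 carry 1
  1+0+1 = 0 carry 1
  0+0+1 = 1
  0+1 = 1
  1+0 = 1
  0+1 = 1
  0+0 = 0
  0+1 = 1
  1+0 = 1
  1+0 = 1
  0+0 = 0
  0+0 = 0
  0+1 = 1
  0+0 = 0
  1+0 = 1
  1+1 = 0 carry 1
  1+0+1 = 0 carry 1
  final carry 1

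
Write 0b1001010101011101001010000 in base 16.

0x12ABA50

Group the bits into nibbles: 0001 0010 1010 1011 1010 0101 0000 → 12ABA50.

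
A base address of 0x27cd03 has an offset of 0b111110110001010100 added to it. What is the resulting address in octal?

0x27cd03 = 0o11746403 in octal.
0b111110110001010100 = 0o766124 in octal.
Add column by column in base 8, right to left:
  3+4 = 7
  0+2 = 2
  4+1 = 5
  6+6 = 4 carry 1
  4+6+1 = 3 carry 1
  7+7+1 = 7 carry 1
  1+0+1 = 2
  1+0 = 1

0o12734527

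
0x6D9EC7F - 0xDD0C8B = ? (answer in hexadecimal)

0x5FCDFF4

Subtract column by column in base 16:
  F-B → 4
  7-8 → F (borrow)
  C-C-1 → F (borrow)
  E-0-1 → D
  9-D → C (borrow)
  D-D-1 → F (borrow)
  6-0-1 → 5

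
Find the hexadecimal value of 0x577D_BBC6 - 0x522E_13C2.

0x54FA804

Subtract column by column in base 16:
  6-2 → 4
  C-C → 0
  B-3 → 8
  B-1 → A
  D-E → F (borrow)
  7-2-1 → 4
  7-2 → 5
  5-5 → 0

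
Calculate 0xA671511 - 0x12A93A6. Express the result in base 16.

Subtract column by column in base 16:
  1-6 → B (borrow)
  1-A-1 → 6 (borrow)
  5-3-1 → 1
  1-9 → 8 (borrow)
  7-A-1 → C (borrow)
  6-2-1 → 3
  A-1 → 9

0x93C816B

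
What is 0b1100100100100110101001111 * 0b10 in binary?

0b11001001001001101010011110

Multiply each base-2 digit by 2, carrying:
  1×2 = 2 → write 0 carry 1
  1×2+1 = 3 → write 1 carry 1
  1×2+1 = 3 → write 1 carry 1
  1×2+1 = 3 → write 1 carry 1
  0×2+1 = 1 → write 1
  0×2 = 0 → write 0
  1×2 = 2 → write 0 carry 1
  0×2+1 = 1 → write 1
  1×2 = 2 → write 0 carry 1
  0×2+1 = 1 → write 1
  1×2 = 2 → write 0 carry 1
  1×2+1 = 3 → write 1 carry 1
  0×2+1 = 1 → write 1
  0×2 = 0 → write 0
  1×2 = 2 → write 0 carry 1
  0×2+1 = 1 → write 1
  0×2 = 0 → write 0
  1×2 = 2 → write 0 carry 1
  0×2+1 = 1 → write 1
  0×2 = 0 → write 0
  1×2 = 2 → write 0 carry 1
  0×2+1 = 1 → write 1
  0×2 = 0 → write 0
  1×2 = 2 → write 0 carry 1
  1×2+1 = 3 → write 1 carry 1
  remaining carry: 1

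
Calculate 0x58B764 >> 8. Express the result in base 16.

Shifting right by 8 bits = 2 hex digits: drop the last 2.

0x58B7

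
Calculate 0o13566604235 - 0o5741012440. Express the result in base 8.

0o5625571575

Subtract column by column in base 8:
  5-0 → 5
  3-4 → 7 (borrow)
  2-4-1 → 5 (borrow)
  4-2-1 → 1
  0-1 → 7 (borrow)
  6-0-1 → 5
  6-1 → 5
  6-4 → 2
  5-7 → 6 (borrow)
  3-5-1 → 5 (borrow)
  1-0-1 → 0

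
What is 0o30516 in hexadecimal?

0x314E

Each octal digit is 3 bits: 3=011 0=000 5=101 1=001 6=110.
Group the bits into nibbles: 0011 0001 0100 1110 → 314E.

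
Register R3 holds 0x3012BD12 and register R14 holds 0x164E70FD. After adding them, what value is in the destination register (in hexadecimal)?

Add column by column in base 16, right to left:
  2+D = F
  1+F = 0 carry 1
  D+0+1 = E
  B+7 = 2 carry 1
  2+E+1 = 1 carry 1
  1+4+1 = 6
  0+6 = 6
  3+1 = 4

0x46612E0F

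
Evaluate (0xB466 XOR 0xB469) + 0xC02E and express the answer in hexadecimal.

First 0xB466 XOR 0xB469 = 0x000F.
Add column by column in base 16, right to left:
  F+E = D carry 1
  0+2+1 = 3
  0+0 = 0
  0+C = C

0xC03D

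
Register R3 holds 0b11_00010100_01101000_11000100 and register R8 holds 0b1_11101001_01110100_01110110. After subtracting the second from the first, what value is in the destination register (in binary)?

0b1001010101111010001001110

Subtract column by column in base 2:
  0-0 → 0
  0-1 → 1 (borrow)
  1-1-1 → 1 (borrow)
  0-0-1 → 1 (borrow)
  0-1-1 → 0 (borrow)
  0-1-1 → 0 (borrow)
  1-1-1 → 1 (borrow)
  1-0-1 → 0
  0-0 → 0
  0-0 → 0
  0-1 → 1 (borrow)
  1-0-1 → 0
  0-1 → 1 (borrow)
  1-1-1 → 1 (borrow)
  1-1-1 → 1 (borrow)
  0-0-1 → 1 (borrow)
  0-1-1 → 0 (borrow)
  0-0-1 → 1 (borrow)
  1-0-1 → 0
  0-1 → 1 (borrow)
  1-0-1 → 0
  0-1 → 1 (borrow)
  0-1-1 → 0 (borrow)
  0-1-1 → 0 (borrow)
  1-1-1 → 1 (borrow)
  1-0-1 → 0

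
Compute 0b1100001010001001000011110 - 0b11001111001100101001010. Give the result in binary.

0b1000111010111100011010100

Subtract column by column in base 2:
  0-0 → 0
  1-1 → 0
  1-0 → 1
  1-1 → 0
  1-0 → 1
  0-0 → 0
  0-1 → 1 (borrow)
  0-0-1 → 1 (borrow)
  0-1-1 → 0 (borrow)
  1-0-1 → 0
  0-0 → 0
  0-1 → 1 (borrow)
  1-1-1 → 1 (borrow)
  0-0-1 → 1 (borrow)
  0-0-1 → 1 (borrow)
  0-1-1 → 0 (borrow)
  1-1-1 → 1 (borrow)
  0-1-1 → 0 (borrow)
  1-1-1 → 1 (borrow)
  0-0-1 → 1 (borrow)
  0-0-1 → 1 (borrow)
  0-1-1 → 0 (borrow)
  0-1-1 → 0 (borrow)
  1-0-1 → 0
  1-0 → 1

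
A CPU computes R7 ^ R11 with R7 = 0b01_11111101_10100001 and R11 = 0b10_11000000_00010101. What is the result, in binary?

0b110011110110110100

XOR bit by bit (1 where the bits differ):
  011111110110100001
^ 101100000000010101
= 110011110110110100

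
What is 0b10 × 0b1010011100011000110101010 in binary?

0b10100111000110001101010100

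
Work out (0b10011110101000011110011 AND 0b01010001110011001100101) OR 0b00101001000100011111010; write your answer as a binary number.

0b111001100100011111011

0b10011110101000011110011 AND 0b01010001110011001100101 = 0b00010000100000001100001.
Then OR with 0b00101001000100011111010.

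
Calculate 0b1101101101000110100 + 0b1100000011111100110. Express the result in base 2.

Add column by column in base 2, right to left:
  0+0 = 0
  0+1 = 1
  1+1 = 0 carry 1
  0+0+1 = 1
  1+0 = 1
  1+1 = 0 carry 1
  0+1+1 = 0 carry 1
  0+1+1 = 0 carry 1
  0+1+1 = 0 carry 1
  1+1+1 = 1 carry 1
  0+1+1 = 0 carry 1
  1+0+1 = 0 carry 1
  1+0+1 = 0 carry 1
  0+0+1 = 1
  1+0 = 1
  1+0 = 1
  0+0 = 0
  1+1 = 0 carry 1
  1+1+1 = 1 carry 1
  final carry 1

0b11001110001000011010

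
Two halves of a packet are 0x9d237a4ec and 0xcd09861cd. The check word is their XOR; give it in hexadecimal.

0x502afc521

XOR each hex digit independently (no carries):
  9^c=5, d^d=0, 2^0=2, 3^9=a, 7^8=f, a^6=c, 4^1=5, e^c=2, c^d=1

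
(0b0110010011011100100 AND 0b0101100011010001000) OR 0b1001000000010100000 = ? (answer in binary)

0b1101000011010100000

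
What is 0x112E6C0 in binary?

0b1000100101110011011000000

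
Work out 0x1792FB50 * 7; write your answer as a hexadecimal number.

Multiply each base-16 digit by 7, carrying:
  0×7 = 0 → write 0
  5×7 = 35 → write 3 carry 2
  B×7+2 = 79 → write F carry 4
  F×7+4 = 109 → write D carry 6
  2×7+6 = 20 → write 4 carry 1
  9×7+1 = 64 → write 0 carry 4
  7×7+4 = 53 → write 5 carry 3
  1×7+3 = 10 → write A

0xA504DF30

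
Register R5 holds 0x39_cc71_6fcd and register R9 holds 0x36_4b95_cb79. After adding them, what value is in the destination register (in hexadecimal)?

Add column by column in base 16, right to left:
  d+9 = 6 carry 1
  c+7+1 = 4 carry 1
  f+b+1 = b carry 1
  6+c+1 = 3 carry 1
  1+5+1 = 7
  7+9 = 0 carry 1
  c+b+1 = 8 carry 1
  c+4+1 = 1 carry 1
  9+6+1 = 0 carry 1
  3+3+1 = 7

0x7018073b46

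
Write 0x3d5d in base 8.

Expand each hex digit to 4 bits: 3=0011 d=1101 5=0101 d=1101.
Group the bits in threes: 011 110 101 011 101 → 36535.

0o36535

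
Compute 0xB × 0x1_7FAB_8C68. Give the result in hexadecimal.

Multiply each base-16 digit by 11, carrying:
  8×11 = 88 → write 8 carry 5
  6×11+5 = 71 → write 7 carry 4
  C×11+4 = 136 → write 8 carry 8
  8×11+8 = 96 → write 0 carry 6
  B×11+6 = 127 → write F carry 7
  A×11+7 = 117 → write 5 carry 7
  F×11+7 = 172 → write C carry 10
  7×11+10 = 87 → write 7 carry 5
  1×11+5 = 16 → write 0 carry 1
  remaining carry: 1

0x107C5F0878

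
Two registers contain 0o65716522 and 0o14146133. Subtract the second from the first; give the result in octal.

0o51550367

Subtract column by column in base 8:
  2-3 → 7 (borrow)
  2-3-1 → 6 (borrow)
  5-1-1 → 3
  6-6 → 0
  1-4 → 5 (borrow)
  7-1-1 → 5
  5-4 → 1
  6-1 → 5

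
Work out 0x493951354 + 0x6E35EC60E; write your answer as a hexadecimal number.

0xB76F3D962

Add column by column in base 16, right to left:
  4+E = 2 carry 1
  5+0+1 = 6
  3+6 = 9
  1+C = D
  5+E = 3 carry 1
  9+5+1 = F
  3+3 = 6
  9+E = 7 carry 1
  4+6+1 = B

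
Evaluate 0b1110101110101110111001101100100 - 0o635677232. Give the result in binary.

0b1101111010111111111010011001010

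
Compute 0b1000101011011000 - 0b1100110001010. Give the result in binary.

0b111000101001110

Subtract column by column in base 2:
  0-0 → 0
  0-1 → 1 (borrow)
  0-0-1 → 1 (borrow)
  1-1-1 → 1 (borrow)
  1-0-1 → 0
  0-0 → 0
  1-0 → 1
  1-1 → 0
  0-1 → 1 (borrow)
  1-0-1 → 0
  0-0 → 0
  1-1 → 0
  0-1 → 1 (borrow)
  0-0-1 → 1 (borrow)
  0-0-1 → 1 (borrow)
  1-0-1 → 0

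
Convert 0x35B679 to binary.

0b1101011011011001111001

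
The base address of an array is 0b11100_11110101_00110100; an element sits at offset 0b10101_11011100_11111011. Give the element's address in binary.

Add column by column in base 2, right to left:
  0+1 = 1
  0+1 = 1
  1+0 = 1
  0+1 = 1
  1+1 = 0 carry 1
  1+1+1 = 1 carry 1
  0+1+1 = 0 carry 1
  0+1+1 = 0 carry 1
  1+0+1 = 0 carry 1
  0+0+1 = 1
  1+1 = 0 carry 1
  0+1+1 = 0 carry 1
  1+1+1 = 1 carry 1
  1+0+1 = 0 carry 1
  1+1+1 = 1 carry 1
  1+1+1 = 1 carry 1
  0+1+1 = 0 carry 1
  0+0+1 = 1
  1+1 = 0 carry 1
  1+0+1 = 0 carry 1
  1+1+1 = 1 carry 1
  final carry 1

0b1100101101001000101111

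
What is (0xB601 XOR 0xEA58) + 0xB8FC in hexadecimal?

0x11555

First 0xB601 XOR 0xEA58 = 0x5C59.
Add column by column in base 16, right to left:
  9+C = 5 carry 1
  5+F+1 = 5 carry 1
  C+8+1 = 5 carry 1
  5+B+1 = 1 carry 1
  final carry 1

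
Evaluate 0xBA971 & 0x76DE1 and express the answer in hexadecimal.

AND each hex digit independently (no carries):
  B&7=3, A&6=2, 9&D=9, 7&E=6, 1&1=1

0x32961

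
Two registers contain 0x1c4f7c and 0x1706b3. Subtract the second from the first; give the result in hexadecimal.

0x548c9

Subtract column by column in base 16:
  c-3 → 9
  7-b → c (borrow)
  f-6-1 → 8
  4-0 → 4
  c-7 → 5
  1-1 → 0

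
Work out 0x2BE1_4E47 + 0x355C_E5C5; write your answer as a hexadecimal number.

0x613E340C

Add column by column in base 16, right to left:
  7+5 = C
  4+C = 0 carry 1
  E+5+1 = 4 carry 1
  4+E+1 = 3 carry 1
  1+C+1 = E
  E+5 = 3 carry 1
  B+5+1 = 1 carry 1
  2+3+1 = 6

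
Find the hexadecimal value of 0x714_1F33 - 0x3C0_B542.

0x35369F1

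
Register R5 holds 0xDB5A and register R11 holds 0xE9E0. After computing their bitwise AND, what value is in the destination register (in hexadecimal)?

AND each hex digit independently (no carries):
  D&E=C, B&9=9, 5&E=4, A&0=0

0xC940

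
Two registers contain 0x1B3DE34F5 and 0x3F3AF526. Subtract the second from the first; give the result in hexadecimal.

Subtract column by column in base 16:
  5-6 → F (borrow)
  F-2-1 → C
  4-5 → F (borrow)
  3-F-1 → 3 (borrow)
  E-A-1 → 3
  D-3 → A
  3-F → 4 (borrow)
  B-3-1 → 7
  1-0 → 1

0x174A33FCF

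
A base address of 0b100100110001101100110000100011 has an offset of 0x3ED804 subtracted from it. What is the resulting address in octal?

0b100100110001101100110000100011 = 0o4461546043 in octal.
0x3ED804 = 0o17554004 in octal.
Subtract column by column in base 8:
  3-4 → 7 (borrow)
  4-0-1 → 3
  0-0 → 0
  6-4 → 2
  4-5 → 7 (borrow)
  5-5-1 → 7 (borrow)
  1-7-1 → 1 (borrow)
  6-1-1 → 4
  4-0 → 4
  4-0 → 4

0o4441772037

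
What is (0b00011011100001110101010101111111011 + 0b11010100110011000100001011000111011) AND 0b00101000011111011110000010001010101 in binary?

Add column by column in base 2, right to left:
  1+1 = 0 carry 1
  1+1+1 = 1 carry 1
  0+0+1 = 1
  1+1 = 0 carry 1
  1+1+1 = 1 carry 1
  1+1+1 = 1 carry 1
  1+0+1 = 0 carry 1
  1+0+1 = 0 carry 1
  1+0+1 = 0 carry 1
  1+1+1 = 1 carry 1
  0+1+1 = 0 carry 1
  1+0+1 = 0 carry 1
  0+1+1 = 0 carry 1
  1+0+1 = 0 carry 1
  0+0+1 = 1
  1+0 = 1
  0+0 = 0
  1+1 = 0 carry 1
  0+0+1 = 1
  1+0 = 1
  1+0 = 1
  1+1 = 0 carry 1
  0+1+1 = 0 carry 1
  0+0+1 = 1
  0+0 = 0
  0+1 = 1
  1+1 = 0 carry 1
  1+0+1 = 0 carry 1
  1+0+1 = 0 carry 1
  0+1+1 = 0 carry 1
  1+0+1 = 0 carry 1
  1+1+1 = 1 carry 1
  0+0+1 = 1
  0+1 = 1
  0+1 = 1
Sum = 0b11110000010100111001100001000110110; now AND with 0b00101000011111011110000010001010101:
  11110000010100111001100001000110110
& 00101000011111011110000010001010101
= 00100000010100011000000000000010100

0b100000010100011000000000000010100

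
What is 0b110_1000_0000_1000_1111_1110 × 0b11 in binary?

Multiply each base-2 digit by 3, carrying:
  0×3 = 0 → write 0
  1×3 = 3 → write 1 carry 1
  1×3+1 = 4 → write 0 carry 2
  1×3+2 = 5 → write 1 carry 2
  1×3+2 = 5 → write 1 carry 2
  1×3+2 = 5 → write 1 carry 2
  1×3+2 = 5 → write 1 carry 2
  1×3+2 = 5 → write 1 carry 2
  0×3+2 = 2 → write 0 carry 1
  0×3+1 = 1 → write 1
  0×3 = 0 → write 0
  1×3 = 3 → write 1 carry 1
  0×3+1 = 1 → write 1
  0×3 = 0 → write 0
  0×3 = 0 → write 0
  0×3 = 0 → write 0
  0×3 = 0 → write 0
  0×3 = 0 → write 0
  0×3 = 0 → write 0
  1×3 = 3 → write 1 carry 1
  0×3+1 = 1 → write 1
  1×3 = 3 → write 1 carry 1
  1×3+1 = 4 → write 0 carry 2
  remaining carry: 10

0b1001110000001101011111010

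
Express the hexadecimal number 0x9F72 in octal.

Expand each hex digit to 4 bits: 9=1001 F=1111 7=0111 2=0010.
Group the bits in threes: 001 001 111 101 110 010 → 117562.

0o117562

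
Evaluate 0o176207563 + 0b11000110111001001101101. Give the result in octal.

0o227100740

0b11000110111001001101101 = 0o30671155 in octal.
Add column by column in base 8, right to left:
  3+5 = 0 carry 1
  6+5+1 = 4 carry 1
  5+1+1 = 7
  7+1 = 0 carry 1
  0+7+1 = 0 carry 1
  2+6+1 = 1 carry 1
  6+0+1 = 7
  7+3 = 2 carry 1
  1+0+1 = 2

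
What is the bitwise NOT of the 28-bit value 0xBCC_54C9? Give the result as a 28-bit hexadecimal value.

0x433AB36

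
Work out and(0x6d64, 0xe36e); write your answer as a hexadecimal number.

0x6164

AND each hex digit independently (no carries):
  6&e=6, d&3=1, 6&6=6, 4&e=4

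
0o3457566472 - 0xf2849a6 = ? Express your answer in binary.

0o3457566472 = 0b11100101111101110110100111010 in binary.
0xf2849a6 = 0b1111001010000100100110100110 in binary.
Subtract column by column in base 2:
  0-0 → 0
  1-1 → 0
  0-1 → 1 (borrow)
  1-0-1 → 0
  1-0 → 1
  1-1 → 0
  0-0 → 0
  0-1 → 1 (borrow)
  1-1-1 → 1 (borrow)
  0-0-1 → 1 (borrow)
  1-0-1 → 0
  1-1 → 0
  0-0 → 0
  1-0 → 1
  1-1 → 0
  1-0 → 1
  0-0 → 0
  1-0 → 1
  1-0 → 1
  1-1 → 0
  1-0 → 1
  1-1 → 0
  0-0 → 0
  1-0 → 1
  0-1 → 1 (borrow)
  0-1-1 → 0 (borrow)
  1-1-1 → 1 (borrow)
  1-1-1 → 1 (borrow)
  1-0-1 → 0

0b1101100101101010001110010100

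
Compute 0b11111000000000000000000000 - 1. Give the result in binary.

The trailing 21 digits are 0, so subtracting 1 borrows through: they become 1 and the next digit up decrements.

0b11110111111111111111111111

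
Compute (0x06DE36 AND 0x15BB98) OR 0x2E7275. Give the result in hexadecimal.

0x2EFA75

0x06DE36 AND 0x15BB98 = 0x049A10.
Then OR with 0x2E7275.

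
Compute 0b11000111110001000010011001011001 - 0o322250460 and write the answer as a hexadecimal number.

0b11000111110001000010011001011001 = 0xC7C42659 in hexadecimal.
0o322250460 = 0x3495130 in hexadecimal.
Subtract column by column in base 16:
  9-0 → 9
  5-3 → 2
  6-1 → 5
  2-5 → D (borrow)
  4-9-1 → A (borrow)
  C-4-1 → 7
  7-3 → 4
  C-0 → C

0xC47AD529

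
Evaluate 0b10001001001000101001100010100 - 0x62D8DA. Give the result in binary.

0x62D8DA = 0b11000101101100011011010 in binary.
Subtract column by column in base 2:
  0-0 → 0
  0-1 → 1 (borrow)
  1-0-1 → 0
  0-1 → 1 (borrow)
  1-1-1 → 1 (borrow)
  0-0-1 → 1 (borrow)
  0-1-1 → 0 (borrow)
  0-1-1 → 0 (borrow)
  1-0-1 → 0
  1-0 → 1
  0-0 → 0
  0-1 → 1 (borrow)
  1-1-1 → 1 (borrow)
  0-0-1 → 1 (borrow)
  1-1-1 → 1 (borrow)
  0-1-1 → 0 (borrow)
  0-0-1 → 1 (borrow)
  0-1-1 → 0 (borrow)
  1-0-1 → 0
  0-0 → 0
  0-0 → 0
  1-1 → 0
  0-1 → 1 (borrow)
  0-0-1 → 1 (borrow)
  1-0-1 → 0
  0-0 → 0
  0-0 → 0
  0-0 → 0
  1-0 → 1

0b10000110000010111101000111010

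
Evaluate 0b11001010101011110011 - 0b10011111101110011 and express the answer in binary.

0b10110110101110000000

Subtract column by column in base 2:
  1-1 → 0
  1-1 → 0
  0-0 → 0
  0-0 → 0
  1-1 → 0
  1-1 → 0
  1-1 → 0
  1-0 → 1
  0-1 → 1 (borrow)
  1-1-1 → 1 (borrow)
  0-1-1 → 0 (borrow)
  1-1-1 → 1 (borrow)
  0-1-1 → 0 (borrow)
  1-1-1 → 1 (borrow)
  0-0-1 → 1 (borrow)
  1-0-1 → 0
  0-1 → 1 (borrow)
  0-0-1 → 1 (borrow)
  1-0-1 → 0
  1-0 → 1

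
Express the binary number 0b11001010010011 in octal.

0o31223

Group the bits in threes: 011 001 010 010 011 → 31223.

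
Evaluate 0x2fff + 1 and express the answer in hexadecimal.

0x3000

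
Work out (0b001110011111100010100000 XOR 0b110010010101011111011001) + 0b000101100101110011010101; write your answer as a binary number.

0b1000001110000110001001110

First 0b001110011111100010100000 XOR 0b110010010101011111011001 = 0b111100001010111101111001.
Add column by column in base 2, right to left:
  1+1 = 0 carry 1
  0+0+1 = 1
  0+1 = 1
  1+0 = 1
  1+1 = 0 carry 1
  1+0+1 = 0 carry 1
  1+1+1 = 1 carry 1
  0+1+1 = 0 carry 1
  1+0+1 = 0 carry 1
  1+0+1 = 0 carry 1
  1+1+1 = 1 carry 1
  1+1+1 = 1 carry 1
  0+1+1 = 0 carry 1
  1+0+1 = 0 carry 1
  0+1+1 = 0 carry 1
  1+0+1 = 0 carry 1
  0+0+1 = 1
  0+1 = 1
  0+1 = 1
  0+0 = 0
  1+1 = 0 carry 1
  1+0+1 = 0 carry 1
  1+0+1 = 0 carry 1
  1+0+1 = 0 carry 1
  final carry 1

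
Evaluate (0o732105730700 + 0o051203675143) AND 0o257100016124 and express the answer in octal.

0o3100006000

Add column by column in base 8, right to left:
  0+3 = 3
  0+4 = 4
  7+1 = 0 carry 1
  0+5+1 = 6
  3+7 = 2 carry 1
  7+6+1 = 6 carry 1
  5+3+1 = 1 carry 1
  0+0+1 = 1
  1+2 = 3
  2+1 = 3
  3+5 = 0 carry 1
  7+0+1 = 0 carry 1
  final carry 1
Sum = 0o1003311626043; now AND with 0o257100016124:
  1&0=0, 0&2=0, 0&5=0, 3&7=3, 3&1=1, 1&0=0, 1&0=0, 6&0=0, 2&1=0, 6&6=6, 0&1=0, 4&2=0, 3&4=0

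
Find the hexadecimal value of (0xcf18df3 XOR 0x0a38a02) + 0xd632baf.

First 0xcf18df3 XOR 0x0a38a02 = 0xc5207f1.
Add column by column in base 16, right to left:
  1+f = 0 carry 1
  f+a+1 = a carry 1
  7+b+1 = 3 carry 1
  0+2+1 = 3
  2+3 = 5
  5+6 = b
  c+d = 9 carry 1
  final carry 1

0x19b533a0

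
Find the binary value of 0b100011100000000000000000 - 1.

0b100011011111111111111111

The trailing 17 digits are 0, so subtracting 1 borrows through: they become 1 and the next digit up decrements.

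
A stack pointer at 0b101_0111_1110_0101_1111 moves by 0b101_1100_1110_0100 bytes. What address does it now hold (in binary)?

0b1011101101101000011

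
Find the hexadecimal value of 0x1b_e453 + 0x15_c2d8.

Add column by column in base 16, right to left:
  3+8 = b
  5+d = 2 carry 1
  4+2+1 = 7
  e+c = a carry 1
  b+5+1 = 1 carry 1
  1+1+1 = 3

0x31a72b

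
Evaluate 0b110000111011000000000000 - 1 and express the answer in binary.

The trailing 12 digits are 0, so subtracting 1 borrows through: they become 1 and the next digit up decrements.

0b110000111010111111111111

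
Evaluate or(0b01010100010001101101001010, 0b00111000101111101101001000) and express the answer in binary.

OR bit by bit (1 where either bit is 1):
  01010100010001101101001010
| 00111000101111101101001000
= 01111100111111101101001010

0b01111100111111101101001010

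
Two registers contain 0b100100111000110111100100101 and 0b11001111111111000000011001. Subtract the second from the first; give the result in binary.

0b1010111000111111100001100

Subtract column by column in base 2:
  1-1 → 0
  0-0 → 0
  1-0 → 1
  0-1 → 1 (borrow)
  0-1-1 → 0 (borrow)
  1-0-1 → 0
  0-0 → 0
  0-0 → 0
  1-0 → 1
  1-0 → 1
  1-0 → 1
  1-0 → 1
  0-1 → 1 (borrow)
  1-1-1 → 1 (borrow)
  1-1-1 → 1 (borrow)
  0-1-1 → 0 (borrow)
  0-1-1 → 0 (borrow)
  0-1-1 → 0 (borrow)
  1-1-1 → 1 (borrow)
  1-1-1 → 1 (borrow)
  1-1-1 → 1 (borrow)
  0-1-1 → 0 (borrow)
  0-0-1 → 1 (borrow)
  1-0-1 → 0
  0-1 → 1 (borrow)
  0-1-1 → 0 (borrow)
  1-0-1 → 0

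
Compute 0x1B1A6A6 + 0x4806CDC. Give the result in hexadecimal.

0x6321382

Add column by column in base 16, right to left:
  6+C = 2 carry 1
  A+D+1 = 8 carry 1
  6+C+1 = 3 carry 1
  A+6+1 = 1 carry 1
  1+0+1 = 2
  B+8 = 3 carry 1
  1+4+1 = 6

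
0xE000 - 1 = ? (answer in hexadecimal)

The trailing 3 digits are 0, so subtracting 1 borrows through: they become F and the next digit up decrements.

0xDFFF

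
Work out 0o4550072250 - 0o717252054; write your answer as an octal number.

0o3630620174

Subtract column by column in base 8:
  0-4 → 4 (borrow)
  5-5-1 → 7 (borrow)
  2-0-1 → 1
  2-2 → 0
  7-5 → 2
  0-2 → 6 (borrow)
  0-7-1 → 0 (borrow)
  5-1-1 → 3
  5-7 → 6 (borrow)
  4-0-1 → 3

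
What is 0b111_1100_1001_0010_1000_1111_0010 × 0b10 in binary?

0b1111100100100101000111100100

Multiply each base-2 digit by 2, carrying:
  0×2 = 0 → write 0
  1×2 = 2 → write 0 carry 1
  0×2+1 = 1 → write 1
  0×2 = 0 → write 0
  1×2 = 2 → write 0 carry 1
  1×2+1 = 3 → write 1 carry 1
  1×2+1 = 3 → write 1 carry 1
  1×2+1 = 3 → write 1 carry 1
  0×2+1 = 1 → write 1
  0×2 = 0 → write 0
  0×2 = 0 → write 0
  1×2 = 2 → write 0 carry 1
  0×2+1 = 1 → write 1
  1×2 = 2 → write 0 carry 1
  0×2+1 = 1 → write 1
  0×2 = 0 → write 0
  1×2 = 2 → write 0 carry 1
  0×2+1 = 1 → write 1
  0×2 = 0 → write 0
  1×2 = 2 → write 0 carry 1
  0×2+1 = 1 → write 1
  0×2 = 0 → write 0
  1×2 = 2 → write 0 carry 1
  1×2+1 = 3 → write 1 carry 1
  1×2+1 = 3 → write 1 carry 1
  1×2+1 = 3 → write 1 carry 1
  1×2+1 = 3 → write 1 carry 1
  remaining carry: 1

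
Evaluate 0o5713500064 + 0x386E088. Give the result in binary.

0o5713500064 = 0b101111001011101000000000110100 in binary.
0x386E088 = 0b11100001101110000010001000 in binary.
Add column by column in base 2, right to left:
  0+0 = 0
  0+0 = 0
  1+0 = 1
  0+1 = 1
  1+0 = 1
  1+0 = 1
  0+0 = 0
  0+1 = 1
  0+0 = 0
  0+0 = 0
  0+0 = 0
  0+0 = 0
  0+0 = 0
  0+1 = 1
  0+1 = 1
  1+1 = 0 carry 1
  0+0+1 = 1
  1+1 = 0 carry 1
  1+1+1 = 1 carry 1
  1+0+1 = 0 carry 1
  0+0+1 = 1
  1+0 = 1
  0+0 = 0
  0+1 = 1
  1+1 = 0 carry 1
  1+1+1 = 1 carry 1
  1+0+1 = 0 carry 1
  1+0+1 = 0 carry 1
  0+0+1 = 1
  1+0 = 1

0b110010101101010110000010111100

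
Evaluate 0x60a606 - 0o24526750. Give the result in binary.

0x60a606 = 0b11000001010011000000110 in binary.
0o24526750 = 0b10100101010110111101000 in binary.
Subtract column by column in base 2:
  0-0 → 0
  1-0 → 1
  1-0 → 1
  0-1 → 1 (borrow)
  0-0-1 → 1 (borrow)
  0-1-1 → 0 (borrow)
  0-1-1 → 0 (borrow)
  0-1-1 → 0 (borrow)
  0-1-1 → 0 (borrow)
  1-0-1 → 0
  1-1 → 0
  0-1 → 1 (borrow)
  0-0-1 → 1 (borrow)
  1-1-1 → 1 (borrow)
  0-0-1 → 1 (borrow)
  1-1-1 → 1 (borrow)
  0-0-1 → 1 (borrow)
  0-1-1 → 0 (borrow)
  0-0-1 → 1 (borrow)
  0-0-1 → 1 (borrow)
  0-1-1 → 0 (borrow)
  1-0-1 → 0
  1-1 → 0

0b11011111100000011110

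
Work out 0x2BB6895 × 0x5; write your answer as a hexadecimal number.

Multiply each base-16 digit by 5, carrying:
  5×5 = 25 → write 9 carry 1
  9×5+1 = 46 → write E carry 2
  8×5+2 = 42 → write A carry 2
  6×5+2 = 32 → write 0 carry 2
  B×5+2 = 57 → write 9 carry 3
  B×5+3 = 58 → write A carry 3
  2×5+3 = 13 → write D

0xDA90AE9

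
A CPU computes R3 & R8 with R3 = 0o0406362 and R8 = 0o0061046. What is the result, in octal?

0o0000042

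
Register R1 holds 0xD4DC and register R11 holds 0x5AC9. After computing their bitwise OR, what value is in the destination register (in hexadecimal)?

OR each hex digit independently (no carries):
  D|5=D, 4|A=E, D|C=D, C|9=D

0xDEDD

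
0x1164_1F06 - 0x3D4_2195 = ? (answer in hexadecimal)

0xD8FFD71

Subtract column by column in base 16:
  6-5 → 1
  0-9 → 7 (borrow)
  F-1-1 → D
  1-2 → F (borrow)
  4-4-1 → F (borrow)
  6-D-1 → 8 (borrow)
  1-3-1 → D (borrow)
  1-0-1 → 0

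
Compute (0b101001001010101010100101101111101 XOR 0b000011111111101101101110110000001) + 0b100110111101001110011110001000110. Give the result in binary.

0b1010001110010010101101001101000010

First 0b101001001010101010100101101111101 XOR 0b000011111111101101101110110000001 = 0b101010110101000111001011011111100.
Add column by column in base 2, right to left:
  0+0 = 0
  0+1 = 1
  1+1 = 0 carry 1
  1+0+1 = 0 carry 1
  1+0+1 = 0 carry 1
  1+0+1 = 0 carry 1
  1+1+1 = 1 carry 1
  1+0+1 = 0 carry 1
  0+0+1 = 1
  1+0 = 1
  1+1 = 0 carry 1
  0+1+1 = 0 carry 1
  1+1+1 = 1 carry 1
  0+1+1 = 0 carry 1
  0+0+1 = 1
  1+0 = 1
  1+1 = 0 carry 1
  1+1+1 = 1 carry 1
  0+1+1 = 0 carry 1
  0+0+1 = 1
  0+0 = 0
  1+1 = 0 carry 1
  0+0+1 = 1
  1+1 = 0 carry 1
  0+1+1 = 0 carry 1
  1+1+1 = 1 carry 1
  1+1+1 = 1 carry 1
  0+0+1 = 1
  1+1 = 0 carry 1
  0+1+1 = 0 carry 1
  1+0+1 = 0 carry 1
  0+0+1 = 1
  1+1 = 0 carry 1
  final carry 1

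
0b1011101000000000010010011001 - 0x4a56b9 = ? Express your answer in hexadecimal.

0b1011101000000000010010011001 = 0xba00499 in hexadecimal.
Subtract column by column in base 16:
  9-9 → 0
  9-b → e (borrow)
  4-6-1 → d (borrow)
  0-5-1 → a (borrow)
  0-a-1 → 5 (borrow)
  a-4-1 → 5
  b-0 → b

0xb55ade0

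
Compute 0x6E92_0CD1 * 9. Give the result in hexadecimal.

Multiply each base-16 digit by 9, carrying:
  1×9 = 9 → write 9
  D×9 = 117 → write 5 carry 7
  C×9+7 = 115 → write 3 carry 7
  0×9+7 = 7 → write 7
  2×9 = 18 → write 2 carry 1
  9×9+1 = 82 → write 2 carry 5
  E×9+5 = 131 → write 3 carry 8
  6×9+8 = 62 → write E carry 3
  remaining carry: 3

0x3E3227359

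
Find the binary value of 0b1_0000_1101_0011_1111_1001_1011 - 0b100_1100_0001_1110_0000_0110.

0b110000010010000110010101

Subtract column by column in base 2:
  1-0 → 1
  1-1 → 0
  0-1 → 1 (borrow)
  1-0-1 → 0
  1-0 → 1
  0-0 → 0
  0-0 → 0
  1-0 → 1
  1-0 → 1
  1-1 → 0
  1-1 → 0
  1-1 → 0
  1-1 → 0
  1-0 → 1
  0-0 → 0
  0-0 → 0
  1-0 → 1
  0-0 → 0
  1-1 → 0
  1-1 → 0
  0-0 → 0
  0-0 → 0
  0-1 → 1 (borrow)
  0-0-1 → 1 (borrow)
  1-0-1 → 0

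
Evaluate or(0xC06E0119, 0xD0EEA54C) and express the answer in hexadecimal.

OR each hex digit independently (no carries):
  C|D=D, 0|0=0, 6|E=E, E|E=E, 0|A=A, 1|5=5, 1|4=5, 9|C=D

0xD0EEA55D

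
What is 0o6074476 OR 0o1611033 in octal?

0o7675477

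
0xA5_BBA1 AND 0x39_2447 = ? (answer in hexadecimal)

0x212001

AND each hex digit independently (no carries):
  A&3=2, 5&9=1, B&2=2, B&4=0, A&4=0, 1&7=1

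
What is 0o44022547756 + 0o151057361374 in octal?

0o215102131352

Add column by column in base 8, right to left:
  6+4 = 2 carry 1
  5+7+1 = 5 carry 1
  7+3+1 = 3 carry 1
  7+1+1 = 1 carry 1
  4+6+1 = 3 carry 1
  5+3+1 = 1 carry 1
  2+7+1 = 2 carry 1
  2+5+1 = 0 carry 1
  0+0+1 = 1
  4+1 = 5
  4+5 = 1 carry 1
  0+1+1 = 2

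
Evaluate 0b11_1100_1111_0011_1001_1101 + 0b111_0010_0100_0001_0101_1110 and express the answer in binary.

0b101011110011010011111011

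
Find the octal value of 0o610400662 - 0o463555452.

Subtract column by column in base 8:
  2-2 → 0
  6-5 → 1
  6-4 → 2
  0-5 → 3 (borrow)
  0-5-1 → 2 (borrow)
  4-5-1 → 6 (borrow)
  0-3-1 → 4 (borrow)
  1-6-1 → 2 (borrow)
  6-4-1 → 1

0o124623210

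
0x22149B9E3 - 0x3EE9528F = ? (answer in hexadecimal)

Subtract column by column in base 16:
  3-F → 4 (borrow)
  E-8-1 → 5
  9-2 → 7
  B-5 → 6
  9-9 → 0
  4-E → 6 (borrow)
  1-E-1 → 2 (borrow)
  2-3-1 → E (borrow)
  2-0-1 → 1

0x1E2606754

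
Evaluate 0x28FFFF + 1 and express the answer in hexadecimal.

The trailing 4 digits are F (max in base 16), so adding 1 cascades: they roll to 0 and the next digit up increments.

0x290000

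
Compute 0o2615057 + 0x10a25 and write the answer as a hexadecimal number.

0xc2454

0o2615057 = 0xb1a2f in hexadecimal.
Add column by column in base 16, right to left:
  f+5 = 4 carry 1
  2+2+1 = 5
  a+a = 4 carry 1
  1+0+1 = 2
  b+1 = c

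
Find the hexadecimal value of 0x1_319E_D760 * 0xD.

Multiply each base-16 digit by 13, carrying:
  0×13 = 0 → write 0
  6×13 = 78 → write E carry 4
  7×13+4 = 95 → write F carry 5
  D×13+5 = 174 → write E carry 10
  E×13+10 = 192 → write 0 carry 12
  9×13+12 = 129 → write 1 carry 8
  1×13+8 = 21 → write 5 carry 1
  3×13+1 = 40 → write 8 carry 2
  1×13+2 = 15 → write F

0xF8510EFE0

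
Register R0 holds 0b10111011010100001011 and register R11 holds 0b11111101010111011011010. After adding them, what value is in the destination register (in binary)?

Add column by column in base 2, right to left:
  1+0 = 1
  1+1 = 0 carry 1
  0+0+1 = 1
  1+1 = 0 carry 1
  0+1+1 = 0 carry 1
  0+0+1 = 1
  0+1 = 1
  0+1 = 1
  1+0 = 1
  0+1 = 1
  1+1 = 0 carry 1
  0+1+1 = 0 carry 1
  1+0+1 = 0 carry 1
  1+1+1 = 1 carry 1
  0+0+1 = 1
  1+1 = 0 carry 1
  1+0+1 = 0 carry 1
  1+1+1 = 1 carry 1
  0+1+1 = 0 carry 1
  1+1+1 = 1 carry 1
  0+1+1 = 0 carry 1
  0+1+1 = 0 carry 1
  0+1+1 = 0 carry 1
  final carry 1

0b100010100110001111100101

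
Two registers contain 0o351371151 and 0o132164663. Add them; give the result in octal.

Add column by column in base 8, right to left:
  1+3 = 4
  5+6 = 3 carry 1
  1+6+1 = 0 carry 1
  1+4+1 = 6
  7+6 = 5 carry 1
  3+1+1 = 5
  1+2 = 3
  5+3 = 0 carry 1
  3+1+1 = 5

0o503556034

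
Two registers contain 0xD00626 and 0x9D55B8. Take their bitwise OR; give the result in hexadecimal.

OR each hex digit independently (no carries):
  D|9=D, 0|D=D, 0|5=5, 6|5=7, 2|B=B, 6|8=E

0xDD57BE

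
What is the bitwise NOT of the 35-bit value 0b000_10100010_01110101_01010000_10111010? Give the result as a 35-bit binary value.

0b11101011101100010101010111101000101

Invert each bit: 00010100010011101010101000010111010 → 11101011101100010101010111101000101.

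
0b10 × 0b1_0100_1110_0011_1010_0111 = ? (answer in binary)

0b1010011100011101001110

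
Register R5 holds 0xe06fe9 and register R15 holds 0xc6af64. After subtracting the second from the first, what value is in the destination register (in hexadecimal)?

0x19c085

Subtract column by column in base 16:
  9-4 → 5
  e-6 → 8
  f-f → 0
  6-a → c (borrow)
  0-6-1 → 9 (borrow)
  e-c-1 → 1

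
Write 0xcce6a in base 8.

Expand each hex digit to 4 bits: c=1100 c=1100 e=1110 6=0110 a=1010.
Group the bits in threes: 011 001 100 111 001 101 010 → 3147152.

0o3147152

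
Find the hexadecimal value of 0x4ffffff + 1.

The trailing 6 digits are F (max in base 16), so adding 1 cascades: they roll to 0 and the next digit up increments.

0x5000000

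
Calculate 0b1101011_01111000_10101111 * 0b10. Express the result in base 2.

Multiply each base-2 digit by 2, carrying:
  1×2 = 2 → write 0 carry 1
  1×2+1 = 3 → write 1 carry 1
  1×2+1 = 3 → write 1 carry 1
  1×2+1 = 3 → write 1 carry 1
  0×2+1 = 1 → write 1
  1×2 = 2 → write 0 carry 1
  0×2+1 = 1 → write 1
  1×2 = 2 → write 0 carry 1
  0×2+1 = 1 → write 1
  0×2 = 0 → write 0
  0×2 = 0 → write 0
  1×2 = 2 → write 0 carry 1
  1×2+1 = 3 → write 1 carry 1
  1×2+1 = 3 → write 1 carry 1
  1×2+1 = 3 → write 1 carry 1
  0×2+1 = 1 → write 1
  1×2 = 2 → write 0 carry 1
  1×2+1 = 3 → write 1 carry 1
  0×2+1 = 1 → write 1
  1×2 = 2 → write 0 carry 1
  0×2+1 = 1 → write 1
  1×2 = 2 → write 0 carry 1
  1×2+1 = 3 → write 1 carry 1
  remaining carry: 1

0b110101101111000101011110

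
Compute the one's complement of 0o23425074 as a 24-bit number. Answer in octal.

Each oct digit d becomes 7−d:
  2→5, 3→4, 4→3, 2→5, 5→2, 0→7, 7→0, 4→3

0o54352703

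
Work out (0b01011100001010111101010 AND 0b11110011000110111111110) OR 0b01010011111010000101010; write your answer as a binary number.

0b1010011111010111101010

0b01011100001010111101010 AND 0b11110011000110111111110 = 0b01010000000010111101010.
Then OR with 0b01010011111010000101010.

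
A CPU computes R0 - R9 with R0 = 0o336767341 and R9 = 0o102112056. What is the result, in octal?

0o234655263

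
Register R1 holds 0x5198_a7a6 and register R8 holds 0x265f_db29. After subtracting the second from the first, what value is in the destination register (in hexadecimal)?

0x2b38cc7d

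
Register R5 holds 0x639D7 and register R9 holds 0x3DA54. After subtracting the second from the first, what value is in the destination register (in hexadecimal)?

0x25F83

Subtract column by column in base 16:
  7-4 → 3
  D-5 → 8
  9-A → F (borrow)
  3-D-1 → 5 (borrow)
  6-3-1 → 2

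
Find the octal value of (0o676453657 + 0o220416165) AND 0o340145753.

0o100040040

Add column by column in base 8, right to left:
  7+5 = 4 carry 1
  5+6+1 = 4 carry 1
  6+1+1 = 0 carry 1
  3+6+1 = 2 carry 1
  5+1+1 = 7
  4+4 = 0 carry 1
  6+0+1 = 7
  7+2 = 1 carry 1
  6+2+1 = 1 carry 1
  final carry 1
Sum = 0o1117072044; now AND with 0o340145753:
  1&0=0, 1&3=1, 1&4=0, 7&0=0, 0&1=0, 7&4=4, 2&5=0, 0&7=0, 4&5=4, 4&3=0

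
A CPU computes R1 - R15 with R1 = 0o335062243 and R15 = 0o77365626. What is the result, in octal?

0o235474415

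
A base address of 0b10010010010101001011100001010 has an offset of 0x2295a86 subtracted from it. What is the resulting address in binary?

0b10000001000010011110010000100

0x2295a86 = 0b10001010010101101010000110 in binary.
Subtract column by column in base 2:
  0-0 → 0
  1-1 → 0
  0-1 → 1 (borrow)
  1-0-1 → 0
  0-0 → 0
  0-0 → 0
  0-0 → 0
  0-1 → 1 (borrow)
  1-0-1 → 0
  1-1 → 0
  1-0 → 1
  0-1 → 1 (borrow)
  1-1-1 → 1 (borrow)
  0-0-1 → 1 (borrow)
  0-1-1 → 0 (borrow)
  1-0-1 → 0
  0-1 → 1 (borrow)
  1-0-1 → 0
  0-0 → 0
  1-1 → 0
  0-0 → 0
  0-1 → 1 (borrow)
  1-0-1 → 0
  0-0 → 0
  0-0 → 0
  1-1 → 0
  0-0 → 0
  0-0 → 0
  1-0 → 1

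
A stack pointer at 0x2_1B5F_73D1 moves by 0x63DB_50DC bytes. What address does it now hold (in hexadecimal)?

0x27F3AC4AD

Add column by column in base 16, right to left:
  1+C = D
  D+D = A carry 1
  3+0+1 = 4
  7+5 = C
  F+B = A carry 1
  5+D+1 = 3 carry 1
  B+3+1 = F
  1+6 = 7
  2+0 = 2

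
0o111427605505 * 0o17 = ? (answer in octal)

0o2117144324413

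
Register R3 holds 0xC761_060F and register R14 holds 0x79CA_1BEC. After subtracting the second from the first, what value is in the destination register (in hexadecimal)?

Subtract column by column in base 16:
  F-C → 3
  0-E → 2 (borrow)
  6-B-1 → A (borrow)
  0-1-1 → E (borrow)
  1-A-1 → 6 (borrow)
  6-C-1 → 9 (borrow)
  7-9-1 → D (borrow)
  C-7-1 → 4

0x4D96EA23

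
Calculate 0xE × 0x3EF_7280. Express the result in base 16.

0x37184300

Multiply each base-16 digit by 14, carrying:
  0×14 = 0 → write 0
  8×14 = 112 → write 0 carry 7
  2×14+7 = 35 → write 3 carry 2
  7×14+2 = 100 → write 4 carry 6
  F×14+6 = 216 → write 8 carry 13
  E×14+13 = 209 → write 1 carry 13
  3×14+13 = 55 → write 7 carry 3
  remaining carry: 3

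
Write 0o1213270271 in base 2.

0b1010001011010111000010111001

Each octal digit is 3 bits: 1=001 2=010 1=001 3=011 2=010 7=111 0=000 2=010 7=111 1=001.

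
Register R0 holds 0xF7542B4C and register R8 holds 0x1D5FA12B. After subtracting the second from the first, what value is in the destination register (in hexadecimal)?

Subtract column by column in base 16:
  C-B → 1
  4-2 → 2
  B-1 → A
  2-A → 8 (borrow)
  4-F-1 → 4 (borrow)
  5-5-1 → F (borrow)
  7-D-1 → 9 (borrow)
  F-1-1 → D

0xD9F48A21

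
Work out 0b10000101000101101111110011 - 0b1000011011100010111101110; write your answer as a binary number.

Subtract column by column in base 2:
  1-0 → 1
  1-1 → 0
  0-1 → 1 (borrow)
  0-1-1 → 0 (borrow)
  1-0-1 → 0
  1-1 → 0
  1-1 → 0
  1-1 → 0
  1-1 → 0
  1-0 → 1
  0-1 → 1 (borrow)
  1-0-1 → 0
  1-0 → 1
  0-0 → 0
  1-1 → 0
  0-1 → 1 (borrow)
  0-1-1 → 0 (borrow)
  0-0-1 → 1 (borrow)
  1-1-1 → 1 (borrow)
  0-1-1 → 0 (borrow)
  1-0-1 → 0
  0-0 → 0
  0-0 → 0
  0-0 → 0
  0-1 → 1 (borrow)
  1-0-1 → 0

0b1000001101001011000000101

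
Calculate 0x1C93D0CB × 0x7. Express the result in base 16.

0xC80AB58D

Multiply each base-16 digit by 7, carrying:
  B×7 = 77 → write D carry 4
  C×7+4 = 88 → write 8 carry 5
  0×7+5 = 5 → write 5
  D×7 = 91 → write B carry 5
  3×7+5 = 26 → write A carry 1
  9×7+1 = 64 → write 0 carry 4
  C×7+4 = 88 → write 8 carry 5
  1×7+5 = 12 → write C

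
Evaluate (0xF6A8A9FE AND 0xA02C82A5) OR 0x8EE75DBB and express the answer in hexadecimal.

0xF6A8A9FE AND 0xA02C82A5 = 0xA02880A4.
Then OR with 0x8EE75DBB.

0xAEEFDDBF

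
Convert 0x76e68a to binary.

0b11101101110011010001010

Expand each hex digit to 4 bits: 7=0111 6=0110 e=1110 6=0110 8=1000 a=1010.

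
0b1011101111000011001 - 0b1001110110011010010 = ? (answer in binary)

0b1111000101000111

Subtract column by column in base 2:
  1-0 → 1
  0-1 → 1 (borrow)
  0-0-1 → 1 (borrow)
  1-0-1 → 0
  1-1 → 0
  0-0 → 0
  0-1 → 1 (borrow)
  0-1-1 → 0 (borrow)
  0-0-1 → 1 (borrow)
  1-0-1 → 0
  1-1 → 0
  1-1 → 0
  1-0 → 1
  0-1 → 1 (borrow)
  1-1-1 → 1 (borrow)
  1-1-1 → 1 (borrow)
  1-0-1 → 0
  0-0 → 0
  1-1 → 0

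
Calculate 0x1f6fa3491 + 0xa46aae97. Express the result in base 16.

Add column by column in base 16, right to left:
  1+7 = 8
  9+9 = 2 carry 1
  4+e+1 = 3 carry 1
  3+a+1 = e
  a+a = 4 carry 1
  f+6+1 = 6 carry 1
  6+4+1 = b
  f+a = 9 carry 1
  1+0+1 = 2

0x29b64e328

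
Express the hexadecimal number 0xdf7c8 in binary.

0b11011111011111001000

Expand each hex digit to 4 bits: d=1101 f=1111 7=0111 c=1100 8=1000.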